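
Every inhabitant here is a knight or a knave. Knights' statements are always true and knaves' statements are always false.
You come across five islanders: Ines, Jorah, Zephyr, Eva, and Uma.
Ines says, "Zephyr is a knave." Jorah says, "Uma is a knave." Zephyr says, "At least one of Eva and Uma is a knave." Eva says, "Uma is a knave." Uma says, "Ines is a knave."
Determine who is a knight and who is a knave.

Knights: Zephyr and Uma. Knaves: Ines, Jorah, and Eva.

Since Ines is a knave, "Zephyr is a knave" needs to be False, which holds.
Jorah (knave): "Uma is a knave" — False. ✓
As a knight, Zephyr's statement "at least one of Eva and Uma is a knave" should be True; it is.
Eva (knave): "Uma is a knave" — False. ✓
Since Uma is a knight, "Ines is a knave" needs to be True, which holds.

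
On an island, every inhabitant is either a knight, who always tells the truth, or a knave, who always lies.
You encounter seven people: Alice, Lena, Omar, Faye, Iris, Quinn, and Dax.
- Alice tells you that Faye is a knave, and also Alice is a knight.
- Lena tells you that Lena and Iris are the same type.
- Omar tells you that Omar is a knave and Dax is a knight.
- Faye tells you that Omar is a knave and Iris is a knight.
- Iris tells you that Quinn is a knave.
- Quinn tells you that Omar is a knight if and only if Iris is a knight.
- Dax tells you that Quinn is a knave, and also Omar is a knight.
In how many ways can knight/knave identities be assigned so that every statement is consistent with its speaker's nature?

2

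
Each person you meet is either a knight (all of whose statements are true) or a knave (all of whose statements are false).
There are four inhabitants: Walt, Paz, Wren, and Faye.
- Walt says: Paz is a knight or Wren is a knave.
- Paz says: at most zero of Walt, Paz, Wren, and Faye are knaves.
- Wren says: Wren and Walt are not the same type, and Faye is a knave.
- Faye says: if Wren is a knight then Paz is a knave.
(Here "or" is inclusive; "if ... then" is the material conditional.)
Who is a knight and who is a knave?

Since Walt is a knight, "Paz is a knight or Wren is a knave" needs to be True, which holds.
Since Paz is a knave, "at most zero of Walt, Paz, Wren, and Faye are knaves" needs to be False, which holds.
Wren is a knave, so "Wren and Walt are not the same type, and Faye is a knave" must be False — and it is.
Since Faye is a knight, "if Wren is a knight then Paz is a knave" needs to be True, which holds.

Walt is a knight, Paz is a knave, Wren is a knave, and Faye is a knight.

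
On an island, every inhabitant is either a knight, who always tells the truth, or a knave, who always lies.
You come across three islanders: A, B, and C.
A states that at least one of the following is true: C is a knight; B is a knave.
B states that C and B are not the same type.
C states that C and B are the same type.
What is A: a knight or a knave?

A is a knave.

Consistent assignments: {A=knave, B=knight, C=knave}
In every consistent assignment, A is a knave.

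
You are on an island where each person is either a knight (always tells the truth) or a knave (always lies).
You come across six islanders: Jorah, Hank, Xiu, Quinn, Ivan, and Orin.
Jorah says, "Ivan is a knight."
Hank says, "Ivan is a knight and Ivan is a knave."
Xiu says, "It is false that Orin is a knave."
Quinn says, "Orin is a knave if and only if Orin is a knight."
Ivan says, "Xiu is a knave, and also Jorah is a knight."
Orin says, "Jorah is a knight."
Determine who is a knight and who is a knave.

Jorah is a knave; "Ivan is a knight" is False, as required.
Hank is a knave, and the claim "Ivan is a knight and Ivan is a knave" is indeed False.
Xiu is a knave, and the claim "it is false that Orin is a knave" is indeed False.
Quinn is a knave, so "Orin is a knave if and only if Orin is a knight" must be False — and it is.
As a knave, Ivan's statement "Xiu is a knave, and also Jorah is a knight" should be False; it is.
Orin is a knave, so "Jorah is a knight" must be False — and it is.

Knights: none. Knaves: Jorah, Hank, Xiu, Quinn, Ivan, and Orin.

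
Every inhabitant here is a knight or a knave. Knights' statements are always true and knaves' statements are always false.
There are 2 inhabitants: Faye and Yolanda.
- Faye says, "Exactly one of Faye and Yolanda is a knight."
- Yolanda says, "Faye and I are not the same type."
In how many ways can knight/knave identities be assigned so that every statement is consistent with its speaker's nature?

1

Consistent assignments:
  Faye=knave, Yolanda=knave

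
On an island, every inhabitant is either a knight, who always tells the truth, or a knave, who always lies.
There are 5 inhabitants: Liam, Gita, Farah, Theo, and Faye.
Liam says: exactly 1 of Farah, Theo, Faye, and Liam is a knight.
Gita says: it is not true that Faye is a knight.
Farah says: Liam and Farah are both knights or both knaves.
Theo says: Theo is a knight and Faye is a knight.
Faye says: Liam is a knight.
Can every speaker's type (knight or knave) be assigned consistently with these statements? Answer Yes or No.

No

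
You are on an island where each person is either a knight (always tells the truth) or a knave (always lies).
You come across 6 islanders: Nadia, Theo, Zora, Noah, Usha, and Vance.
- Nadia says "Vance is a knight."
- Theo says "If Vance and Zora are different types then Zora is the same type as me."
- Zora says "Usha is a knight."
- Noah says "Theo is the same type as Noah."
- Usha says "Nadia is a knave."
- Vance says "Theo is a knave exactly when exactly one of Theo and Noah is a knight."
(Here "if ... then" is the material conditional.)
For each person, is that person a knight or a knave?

Nadia is a knave, so "Vance is a knight" must be False — and it is.
Theo is a knight; "if Vance and Zora are different types then Zora is the same type as me" is true, as required.
Since Zora is a knight, "Usha is a knight" needs to be true, which holds.
Since Noah is a knave, "Theo is the same type as Noah" needs to be False, which holds.
Usha (knight): "Nadia is a knave" — true. ✓
Vance is a knave, so "Theo is a knave exactly when exactly one of Theo and Noah is a knight" must be False — and it is.

Knights: Theo, Zora, and Usha. Knaves: Nadia, Noah, and Vance.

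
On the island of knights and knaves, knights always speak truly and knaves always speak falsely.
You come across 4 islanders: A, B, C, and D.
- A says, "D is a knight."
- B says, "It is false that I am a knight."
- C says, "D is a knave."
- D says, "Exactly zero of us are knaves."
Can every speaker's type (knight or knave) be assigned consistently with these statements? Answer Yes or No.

No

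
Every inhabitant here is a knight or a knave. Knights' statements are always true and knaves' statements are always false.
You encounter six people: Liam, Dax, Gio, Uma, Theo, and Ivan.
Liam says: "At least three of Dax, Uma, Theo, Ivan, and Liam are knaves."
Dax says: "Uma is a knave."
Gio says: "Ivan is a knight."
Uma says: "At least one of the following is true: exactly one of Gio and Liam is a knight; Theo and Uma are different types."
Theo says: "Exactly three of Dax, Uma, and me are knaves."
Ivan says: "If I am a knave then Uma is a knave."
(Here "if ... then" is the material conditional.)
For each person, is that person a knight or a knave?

Liam is a knight, Dax is a knave, Gio is a knave, Uma is a knight, Theo is a knave, and Ivan is a knave.

Liam is a knight; "at least three of Dax, Uma, Theo, Ivan, and Liam are knaves" is true, as required.
Dax is a knave; "Uma is a knave" is False, as required.
Since Gio is a knave, "Ivan is a knight" needs to be False, which holds.
Since Uma is a knight, "at least one of the following is true: exactly one of Gio and Liam is a knight; Theo and Uma are different types" needs to be true, which holds.
As a knave, Theo's statement "exactly three of Dax, Uma, and me are knaves" should be False; it is.
Ivan (knave): "if I am a knave then Uma is a knave" — False. ✓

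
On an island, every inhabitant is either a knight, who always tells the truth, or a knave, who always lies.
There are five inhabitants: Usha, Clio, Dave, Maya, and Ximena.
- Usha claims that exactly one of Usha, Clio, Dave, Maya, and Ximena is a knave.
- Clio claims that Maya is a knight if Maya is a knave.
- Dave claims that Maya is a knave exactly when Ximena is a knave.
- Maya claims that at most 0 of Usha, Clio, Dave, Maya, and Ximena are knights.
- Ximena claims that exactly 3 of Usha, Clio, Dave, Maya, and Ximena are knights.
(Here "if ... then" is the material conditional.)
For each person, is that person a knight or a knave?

Usha is a knave, so "exactly one of Usha, Clio, Dave, Maya, and Ximena is a knave" must be false — and it is.
Clio is a knave, and the claim "Maya is a knight if Maya is a knave" is indeed false.
Since Dave is a knight, "Maya is a knave exactly when Ximena is a knave" needs to be True, which holds.
Maya is a knave, so "at most 0 of Usha, Clio, Dave, Maya, and Ximena are knights" must be false — and it is.
Since Ximena is a knave, "exactly 3 of Usha, Clio, Dave, Maya, and Ximena are knights" needs to be false, which holds.

Usha is a knave, Clio is a knave, Dave is a knight, Maya is a knave, and Ximena is a knave.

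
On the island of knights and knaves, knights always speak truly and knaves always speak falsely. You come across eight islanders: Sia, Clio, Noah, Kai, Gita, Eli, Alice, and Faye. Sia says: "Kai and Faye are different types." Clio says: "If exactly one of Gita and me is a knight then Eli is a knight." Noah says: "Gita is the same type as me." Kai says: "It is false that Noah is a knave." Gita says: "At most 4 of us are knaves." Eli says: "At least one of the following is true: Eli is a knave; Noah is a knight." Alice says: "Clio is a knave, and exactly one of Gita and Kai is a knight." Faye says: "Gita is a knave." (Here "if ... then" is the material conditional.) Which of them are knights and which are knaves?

Since Sia is a knight, "Kai and Faye are different types" needs to be True, which holds.
Clio (knight): "if exactly one of Gita and me is a knight then Eli is a knight" — True. ✓
Noah (knight): "Gita is the same type as me" — True. ✓
Kai is a knight, and the claim "it is false that Noah is a knave" is indeed True.
Gita is a knight, and the claim "at most 4 of us are knaves" is indeed True.
Eli (knight): "at least one of the following is true: Eli is a knave; Noah is a knight" — True. ✓
Alice (knave): "Clio is a knave, and exactly one of Gita and Kai is a knight" — False. ✓
Faye is a knave; "Gita is a knave" is False, as required.

Knights: Sia, Clio, Noah, Kai, Gita, and Eli. Knaves: Alice and Faye.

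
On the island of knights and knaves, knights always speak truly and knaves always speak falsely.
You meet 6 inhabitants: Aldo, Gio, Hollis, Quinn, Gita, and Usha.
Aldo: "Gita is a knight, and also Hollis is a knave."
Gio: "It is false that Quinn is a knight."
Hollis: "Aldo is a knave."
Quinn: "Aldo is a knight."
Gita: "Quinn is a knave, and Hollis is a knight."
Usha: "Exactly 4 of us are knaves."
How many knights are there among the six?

3

The unique consistent assignment is Aldo=knave, Gio=knight, Hollis=knight, Quinn=knave, Gita=knight, Usha=knave.
That has 3 knights.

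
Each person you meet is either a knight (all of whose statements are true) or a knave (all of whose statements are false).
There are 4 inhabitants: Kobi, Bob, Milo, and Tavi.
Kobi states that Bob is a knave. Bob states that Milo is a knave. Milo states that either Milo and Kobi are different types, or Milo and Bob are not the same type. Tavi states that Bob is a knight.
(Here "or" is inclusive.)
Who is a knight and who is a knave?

Kobi is a knight, Bob is a knave, Milo is a knight, and Tavi is a knave.

Kobi is a knight; "Bob is a knave" is True, as required.
Bob is a knave; "Milo is a knave" is false, as required.
As a knight, Milo's statement "either Milo and Kobi are different types, or Milo and Bob are not the same type" should be True; it is.
Tavi is a knave, so "Bob is a knight" must be false — and it is.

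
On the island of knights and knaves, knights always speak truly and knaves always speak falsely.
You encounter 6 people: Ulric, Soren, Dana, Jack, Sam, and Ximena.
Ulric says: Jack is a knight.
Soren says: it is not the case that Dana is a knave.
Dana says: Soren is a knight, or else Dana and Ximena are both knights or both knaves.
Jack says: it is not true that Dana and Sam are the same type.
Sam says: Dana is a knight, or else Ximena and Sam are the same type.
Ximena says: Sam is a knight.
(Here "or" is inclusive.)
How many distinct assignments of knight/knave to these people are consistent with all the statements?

2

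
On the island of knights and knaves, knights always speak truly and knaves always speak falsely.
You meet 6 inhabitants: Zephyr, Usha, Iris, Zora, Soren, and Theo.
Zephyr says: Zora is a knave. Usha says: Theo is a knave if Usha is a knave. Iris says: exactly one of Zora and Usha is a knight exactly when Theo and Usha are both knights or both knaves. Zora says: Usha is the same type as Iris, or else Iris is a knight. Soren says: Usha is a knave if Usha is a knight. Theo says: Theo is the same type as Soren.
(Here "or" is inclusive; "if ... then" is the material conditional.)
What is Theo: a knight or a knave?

Theo is a knight.

Consistent assignments: {Zephyr=knave, Usha=knave, Iris=knave, Zora=knight, Soren=knight, Theo=knight}
In every consistent assignment, Theo is a knight.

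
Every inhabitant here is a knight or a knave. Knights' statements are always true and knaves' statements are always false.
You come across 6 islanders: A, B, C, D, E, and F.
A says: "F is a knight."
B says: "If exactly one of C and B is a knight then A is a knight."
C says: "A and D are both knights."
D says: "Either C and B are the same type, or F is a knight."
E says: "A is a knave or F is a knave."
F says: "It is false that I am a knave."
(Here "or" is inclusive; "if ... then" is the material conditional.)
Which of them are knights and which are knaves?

A is a knight, B is a knight, C is a knight, D is a knight, E is a knave, and F is a knight.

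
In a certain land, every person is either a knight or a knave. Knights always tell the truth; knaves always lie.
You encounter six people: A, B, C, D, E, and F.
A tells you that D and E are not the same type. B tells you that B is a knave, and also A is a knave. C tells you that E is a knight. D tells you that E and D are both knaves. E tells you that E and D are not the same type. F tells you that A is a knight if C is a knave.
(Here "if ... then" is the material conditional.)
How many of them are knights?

4

The unique consistent assignment is A=knight, B=knave, C=knight, D=knave, E=knight, F=knight.
That has 4 knights.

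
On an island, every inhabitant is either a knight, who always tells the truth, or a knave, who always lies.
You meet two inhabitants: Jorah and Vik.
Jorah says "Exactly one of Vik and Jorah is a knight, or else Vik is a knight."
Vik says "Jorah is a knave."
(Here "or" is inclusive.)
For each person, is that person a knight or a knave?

Knights: Jorah. Knaves: Vik.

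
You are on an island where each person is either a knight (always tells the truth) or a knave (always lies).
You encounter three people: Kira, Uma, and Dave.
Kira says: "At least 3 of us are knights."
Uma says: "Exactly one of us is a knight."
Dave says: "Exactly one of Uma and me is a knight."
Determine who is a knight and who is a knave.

Kira is a knave; "at least 3 of us are knights" is False, as required.
As a knave, Uma's statement "exactly one of us is a knight" should be False; it is.
As a knave, Dave's statement "exactly one of Uma and me is a knight" should be False; it is.

Knights: none. Knaves: Kira, Uma, and Dave.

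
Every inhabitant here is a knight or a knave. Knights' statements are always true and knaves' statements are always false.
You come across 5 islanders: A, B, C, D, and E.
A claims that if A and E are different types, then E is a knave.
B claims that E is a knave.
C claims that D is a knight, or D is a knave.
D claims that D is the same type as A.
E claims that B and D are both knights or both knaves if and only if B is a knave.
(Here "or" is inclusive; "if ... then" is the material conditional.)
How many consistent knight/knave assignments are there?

2

Consistent assignments:
  A=knight, B=knight, C=knight, D=knight, E=knave
  A=knight, B=knave, C=knight, D=knave, E=knight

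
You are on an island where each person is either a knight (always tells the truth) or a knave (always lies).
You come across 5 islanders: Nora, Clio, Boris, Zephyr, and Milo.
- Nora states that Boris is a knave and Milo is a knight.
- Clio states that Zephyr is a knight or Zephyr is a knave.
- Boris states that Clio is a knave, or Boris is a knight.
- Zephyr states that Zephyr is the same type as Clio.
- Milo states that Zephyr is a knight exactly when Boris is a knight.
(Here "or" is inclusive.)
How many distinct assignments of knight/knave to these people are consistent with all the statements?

4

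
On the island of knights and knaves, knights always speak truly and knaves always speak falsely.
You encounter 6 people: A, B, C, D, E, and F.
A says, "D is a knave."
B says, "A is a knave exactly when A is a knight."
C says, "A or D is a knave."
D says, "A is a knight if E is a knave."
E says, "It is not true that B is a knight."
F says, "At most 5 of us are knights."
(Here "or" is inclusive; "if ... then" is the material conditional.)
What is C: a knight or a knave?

C is a knight.

Consistent assignments: {A=knave, B=knave, C=knight, D=knight, E=knight, F=knight}
In every consistent assignment, C is a knight.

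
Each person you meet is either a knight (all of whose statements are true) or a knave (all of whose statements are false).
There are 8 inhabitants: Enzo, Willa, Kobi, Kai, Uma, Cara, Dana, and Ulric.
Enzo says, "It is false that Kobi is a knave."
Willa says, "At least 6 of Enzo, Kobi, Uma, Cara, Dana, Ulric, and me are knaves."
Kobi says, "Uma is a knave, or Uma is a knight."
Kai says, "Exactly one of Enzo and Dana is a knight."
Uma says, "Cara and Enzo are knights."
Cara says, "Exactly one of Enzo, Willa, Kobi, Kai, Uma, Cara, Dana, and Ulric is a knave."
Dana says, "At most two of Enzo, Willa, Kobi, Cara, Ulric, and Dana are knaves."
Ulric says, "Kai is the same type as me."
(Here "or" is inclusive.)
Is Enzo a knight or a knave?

Enzo is a knight.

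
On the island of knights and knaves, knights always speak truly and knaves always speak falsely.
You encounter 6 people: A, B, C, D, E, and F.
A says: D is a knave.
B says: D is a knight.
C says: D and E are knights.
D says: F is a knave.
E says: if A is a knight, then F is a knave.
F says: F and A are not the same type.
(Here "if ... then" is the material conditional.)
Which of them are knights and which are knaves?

Knights: B, C, D, and E. Knaves: A and F.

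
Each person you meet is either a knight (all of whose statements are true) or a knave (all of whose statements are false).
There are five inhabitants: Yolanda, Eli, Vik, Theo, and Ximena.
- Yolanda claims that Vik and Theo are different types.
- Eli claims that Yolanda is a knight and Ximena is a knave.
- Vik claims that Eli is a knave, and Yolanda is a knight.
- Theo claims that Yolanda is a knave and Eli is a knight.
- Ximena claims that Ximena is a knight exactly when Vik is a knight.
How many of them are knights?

The unique consistent assignment is Yolanda=knight, Eli=knave, Vik=knight, Theo=knave, Ximena=knight.
That has 3 knights.

3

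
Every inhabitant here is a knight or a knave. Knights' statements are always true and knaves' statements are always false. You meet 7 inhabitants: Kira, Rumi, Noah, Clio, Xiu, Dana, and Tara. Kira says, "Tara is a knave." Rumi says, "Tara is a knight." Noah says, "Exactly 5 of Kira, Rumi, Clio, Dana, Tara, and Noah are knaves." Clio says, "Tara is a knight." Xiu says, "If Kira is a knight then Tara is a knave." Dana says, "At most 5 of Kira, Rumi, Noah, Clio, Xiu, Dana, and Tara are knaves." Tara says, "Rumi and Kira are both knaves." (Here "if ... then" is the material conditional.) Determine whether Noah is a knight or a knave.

Noah is a knave.

Consistent assignments: {Kira=knight, Rumi=knave, Noah=knave, Clio=knave, Xiu=knight, Dana=knight, Tara=knave}
In every consistent assignment, Noah is a knave.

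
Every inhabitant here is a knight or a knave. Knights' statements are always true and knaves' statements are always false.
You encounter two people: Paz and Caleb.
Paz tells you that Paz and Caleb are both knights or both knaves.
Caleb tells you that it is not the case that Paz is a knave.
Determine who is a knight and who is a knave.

Paz is a knight and Caleb is a knight.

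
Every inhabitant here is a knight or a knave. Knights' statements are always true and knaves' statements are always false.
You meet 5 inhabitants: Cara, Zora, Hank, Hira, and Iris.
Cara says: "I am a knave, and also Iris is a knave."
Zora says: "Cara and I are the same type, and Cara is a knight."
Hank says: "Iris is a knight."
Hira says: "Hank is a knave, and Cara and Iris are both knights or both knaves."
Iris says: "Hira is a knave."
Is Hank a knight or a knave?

Hank is a knight.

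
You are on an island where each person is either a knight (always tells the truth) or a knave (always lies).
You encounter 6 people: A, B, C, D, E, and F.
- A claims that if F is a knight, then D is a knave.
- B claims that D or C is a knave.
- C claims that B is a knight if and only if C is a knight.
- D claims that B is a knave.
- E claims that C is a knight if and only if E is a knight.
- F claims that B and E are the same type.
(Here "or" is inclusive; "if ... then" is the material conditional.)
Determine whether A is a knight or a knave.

Consistent assignments: {A=knight, B=knight, C=knight, D=knave, E=knight, F=knight}; {A=knight, B=knight, C=knight, D=knave, E=knave, F=knave}
In every consistent assignment, A is a knight.

A is a knight.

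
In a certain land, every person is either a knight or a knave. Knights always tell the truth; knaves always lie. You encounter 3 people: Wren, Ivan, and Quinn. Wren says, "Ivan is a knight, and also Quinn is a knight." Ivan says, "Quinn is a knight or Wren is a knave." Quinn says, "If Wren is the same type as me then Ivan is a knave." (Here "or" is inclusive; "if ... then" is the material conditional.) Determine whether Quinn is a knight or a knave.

Quinn is a knave.

Consistent assignments: {Wren=knave, Ivan=knight, Quinn=knave}
In every consistent assignment, Quinn is a knave.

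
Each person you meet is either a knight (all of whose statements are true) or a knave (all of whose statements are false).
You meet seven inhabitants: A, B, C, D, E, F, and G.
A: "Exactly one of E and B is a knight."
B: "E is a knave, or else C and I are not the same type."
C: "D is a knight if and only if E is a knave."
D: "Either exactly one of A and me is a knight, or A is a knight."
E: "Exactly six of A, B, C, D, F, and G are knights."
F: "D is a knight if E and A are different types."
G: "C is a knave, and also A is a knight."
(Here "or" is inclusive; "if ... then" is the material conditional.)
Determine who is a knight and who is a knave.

Since A is a knight, "exactly one of E and B is a knight" needs to be true, which holds.
Since B is a knight, "E is a knave, or else C and I are not the same type" needs to be true, which holds.
C is a knight, and the claim "D is a knight if and only if E is a knave" is indeed true.
Since D is a knight, "either exactly one of A and me is a knight, or A is a knight" needs to be true, which holds.
As a knave, E's statement "exactly six of A, B, C, D, F, and G are knights" should be False; it is.
F is a knight, and the claim "D is a knight if E and A are different types" is indeed true.
Since G is a knave, "C is a knave, and also A is a knight" needs to be False, which holds.

Knights: A, B, C, D, and F. Knaves: E and G.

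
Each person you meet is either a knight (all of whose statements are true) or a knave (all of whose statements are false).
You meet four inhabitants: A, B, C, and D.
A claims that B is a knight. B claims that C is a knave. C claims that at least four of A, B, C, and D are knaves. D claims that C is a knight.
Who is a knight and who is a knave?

A is a knight, so "B is a knight" must be true — and it is.
B is a knight, so "C is a knave" must be true — and it is.
C (knave): "at least four of A, B, C, and D are knaves" — False. ✓
D is a knave, so "C is a knight" must be False — and it is.

A is a knight, B is a knight, C is a knave, and D is a knave.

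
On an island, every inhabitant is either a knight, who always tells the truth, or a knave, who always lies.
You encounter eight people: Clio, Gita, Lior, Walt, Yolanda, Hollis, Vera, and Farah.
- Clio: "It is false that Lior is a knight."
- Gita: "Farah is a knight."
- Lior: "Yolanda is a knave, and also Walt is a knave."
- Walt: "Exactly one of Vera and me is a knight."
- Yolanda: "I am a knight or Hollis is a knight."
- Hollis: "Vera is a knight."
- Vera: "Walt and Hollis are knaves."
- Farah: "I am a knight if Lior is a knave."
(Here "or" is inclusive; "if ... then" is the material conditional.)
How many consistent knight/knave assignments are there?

4

Consistent assignments:
  Clio=knight, Gita=knight, Lior=knave, Walt=knight, Yolanda=knight, Hollis=knave, Vera=knave, Farah=knight
  Clio=knight, Gita=knight, Lior=knave, Walt=knight, Yolanda=knave, Hollis=knave, Vera=knave, Farah=knight
  Clio=knight, Gita=knave, Lior=knave, Walt=knight, Yolanda=knight, Hollis=knave, Vera=knave, Farah=knave
  Clio=knight, Gita=knave, Lior=knave, Walt=knight, Yolanda=knave, Hollis=knave, Vera=knave, Farah=knave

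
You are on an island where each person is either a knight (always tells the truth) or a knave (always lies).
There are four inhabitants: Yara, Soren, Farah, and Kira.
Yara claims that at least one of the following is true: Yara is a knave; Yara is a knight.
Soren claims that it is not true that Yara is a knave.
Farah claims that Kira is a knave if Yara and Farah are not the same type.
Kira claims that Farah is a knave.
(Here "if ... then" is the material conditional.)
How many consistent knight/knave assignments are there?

2

Consistent assignments:
  Yara=knight, Soren=knight, Farah=knight, Kira=knave
  Yara=knight, Soren=knight, Farah=knave, Kira=knight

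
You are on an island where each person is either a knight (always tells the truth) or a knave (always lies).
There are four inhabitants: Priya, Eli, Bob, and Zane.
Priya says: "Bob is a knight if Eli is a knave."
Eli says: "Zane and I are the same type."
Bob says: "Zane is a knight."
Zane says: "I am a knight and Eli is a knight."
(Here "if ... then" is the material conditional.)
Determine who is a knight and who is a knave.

Priya is a knight, Eli is a knight, Bob is a knight, and Zane is a knight.

Priya (knight): "Bob is a knight if Eli is a knave" — True. ✓
Eli (knight): "Zane and I are the same type" — True. ✓
Bob is a knight; "Zane is a knight" is True, as required.
Zane is a knight, so "I am a knight and Eli is a knight" must be True — and it is.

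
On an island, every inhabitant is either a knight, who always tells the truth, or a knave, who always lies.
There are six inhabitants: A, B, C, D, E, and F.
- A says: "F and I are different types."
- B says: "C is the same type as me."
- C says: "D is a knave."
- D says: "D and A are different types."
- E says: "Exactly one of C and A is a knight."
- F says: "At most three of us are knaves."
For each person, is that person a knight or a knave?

A is a knave, B is a knave, C is a knight, D is a knave, E is a knight, and F is a knave.

As a knave, A's statement "F and I are different types" should be False; it is.
Since B is a knave, "C is the same type as me" needs to be False, which holds.
As a knight, C's statement "D is a knave" should be True; it is.
D is a knave, so "D and A are different types" must be False — and it is.
As a knight, E's statement "exactly one of C and A is a knight" should be True; it is.
As a knave, F's statement "at most three of us are knaves" should be False; it is.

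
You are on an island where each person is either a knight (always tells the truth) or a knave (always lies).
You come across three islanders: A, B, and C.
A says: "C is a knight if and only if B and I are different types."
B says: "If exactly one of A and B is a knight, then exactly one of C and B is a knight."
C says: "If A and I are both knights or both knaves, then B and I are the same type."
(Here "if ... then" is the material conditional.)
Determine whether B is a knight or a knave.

B is a knight.

Consistent assignments: {A=knave, B=knight, C=knave}
In every consistent assignment, B is a knight.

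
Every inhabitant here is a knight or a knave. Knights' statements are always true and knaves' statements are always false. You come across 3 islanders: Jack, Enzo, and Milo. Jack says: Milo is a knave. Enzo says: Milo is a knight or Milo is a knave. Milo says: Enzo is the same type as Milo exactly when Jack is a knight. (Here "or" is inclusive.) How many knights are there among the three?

2

The unique consistent assignment is Jack=knight, Enzo=knight, Milo=knave.
That has 2 knights.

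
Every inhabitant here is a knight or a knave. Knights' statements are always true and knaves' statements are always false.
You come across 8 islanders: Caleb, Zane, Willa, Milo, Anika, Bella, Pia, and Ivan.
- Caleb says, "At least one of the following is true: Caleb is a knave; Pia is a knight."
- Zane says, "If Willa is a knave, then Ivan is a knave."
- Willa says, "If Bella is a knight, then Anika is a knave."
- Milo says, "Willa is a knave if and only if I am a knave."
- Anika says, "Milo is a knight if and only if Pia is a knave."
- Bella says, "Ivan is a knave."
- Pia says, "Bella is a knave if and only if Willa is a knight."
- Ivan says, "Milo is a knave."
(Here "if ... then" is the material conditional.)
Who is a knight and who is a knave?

Knights: Caleb, Zane, Willa, Anika, Pia, and Ivan. Knaves: Milo and Bella.

Since Caleb is a knight, "at least one of the following is true: Caleb is a knave; Pia is a knight" needs to be true, which holds.
Zane is a knight; "if Willa is a knave, then Ivan is a knave" is true, as required.
Willa is a knight; "if Bella is a knight, then Anika is a knave" is true, as required.
Milo is a knave, so "Willa is a knave if and only if I am a knave" must be False — and it is.
As a knight, Anika's statement "Milo is a knight if and only if Pia is a knave" should be true; it is.
Since Bella is a knave, "Ivan is a knave" needs to be False, which holds.
Pia is a knight, so "Bella is a knave if and only if Willa is a knight" must be true — and it is.
As a knight, Ivan's statement "Milo is a knave" should be true; it is.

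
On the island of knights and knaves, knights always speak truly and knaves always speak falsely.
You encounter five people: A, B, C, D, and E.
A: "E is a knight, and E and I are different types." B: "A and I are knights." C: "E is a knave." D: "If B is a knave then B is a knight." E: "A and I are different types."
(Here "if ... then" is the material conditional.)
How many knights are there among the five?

The unique consistent assignment is A=knave, B=knave, C=knight, D=knave, E=knave.
That has 1 knight.

1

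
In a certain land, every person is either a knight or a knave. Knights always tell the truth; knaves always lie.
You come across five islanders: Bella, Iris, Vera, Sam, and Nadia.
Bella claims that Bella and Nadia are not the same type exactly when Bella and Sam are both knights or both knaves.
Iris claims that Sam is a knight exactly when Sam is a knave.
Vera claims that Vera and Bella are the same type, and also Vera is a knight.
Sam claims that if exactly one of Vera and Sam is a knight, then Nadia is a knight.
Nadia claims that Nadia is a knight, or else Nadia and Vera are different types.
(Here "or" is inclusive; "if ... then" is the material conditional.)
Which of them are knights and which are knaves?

Suppose Bella is a knight. Then Bella's statement "Bella and Nadia are not the same type exactly when Bella and Sam are both knights or both knaves" would have to be true. Checking the 16 ways to assign the others, none is consistent with every speaker.
(For instance, with Iris=knave, Vera=knave, Sam=knight, Nadia=knight, Bella's claim "Bella and Nadia are not the same type exactly when Bella and Sam are both knights or both knaves" comes out false where it would need to be true.)
So Bella must be a knave, making "Bella and Nadia are not the same type exactly when Bella and Sam are both knights or both knaves" false. Taking Bella=knave, Iris=knave, Vera=knave, Sam=knight, Nadia=knight, each remaining statement checks out:
  Iris (knave): "Sam is a knight exactly when Sam is a knave" — false. ✓
  Vera (knave): "Vera and Bella are the same type, and also Vera is a knight" — false. ✓
  Sam (knight): "if exactly one of Vera and Sam is a knight, then Nadia is a knight" — true. ✓
  Nadia (knight): "Nadia is a knight, or else Nadia and Vera are different types" — true. ✓
This is the unique consistent assignment.

Knights: Sam and Nadia. Knaves: Bella, Iris, and Vera.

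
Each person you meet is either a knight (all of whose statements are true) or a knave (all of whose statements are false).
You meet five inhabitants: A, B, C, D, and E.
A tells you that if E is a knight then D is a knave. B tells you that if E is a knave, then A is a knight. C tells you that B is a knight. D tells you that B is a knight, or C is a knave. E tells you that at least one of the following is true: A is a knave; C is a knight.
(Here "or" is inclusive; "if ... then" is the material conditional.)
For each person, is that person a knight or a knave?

A is a knave, B is a knight, C is a knight, D is a knight, and E is a knight.

Suppose A is a knight. Then A's statement "if E is a knight then D is a knave" would have to be true. Checking the 16 ways to assign the others, none is consistent with every speaker.
(For instance, with B=knight, C=knight, D=knight, E=knight, A's claim "if E is a knight then D is a knave" comes out false where it would need to be true.)
So A must be a knave, making "if E is a knight then D is a knave" false. Taking A=knave, B=knight, C=knight, D=knight, E=knight, each remaining statement checks out:
  B (knight): "if E is a knave, then A is a knight" — true. ✓
  C (knight): "B is a knight" — true. ✓
  D (knight): "B is a knight, or C is a knave" — true. ✓
  E (knight): "at least one of the following is true: A is a knave; C is a knight" — true. ✓
This is the unique consistent assignment.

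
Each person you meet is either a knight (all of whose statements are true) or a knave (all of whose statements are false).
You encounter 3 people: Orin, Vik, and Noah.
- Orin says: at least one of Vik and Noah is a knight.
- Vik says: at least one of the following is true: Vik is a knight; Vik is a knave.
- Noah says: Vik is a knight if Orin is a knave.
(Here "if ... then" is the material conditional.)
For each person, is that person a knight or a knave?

Orin is a knight, Vik is a knight, and Noah is a knight.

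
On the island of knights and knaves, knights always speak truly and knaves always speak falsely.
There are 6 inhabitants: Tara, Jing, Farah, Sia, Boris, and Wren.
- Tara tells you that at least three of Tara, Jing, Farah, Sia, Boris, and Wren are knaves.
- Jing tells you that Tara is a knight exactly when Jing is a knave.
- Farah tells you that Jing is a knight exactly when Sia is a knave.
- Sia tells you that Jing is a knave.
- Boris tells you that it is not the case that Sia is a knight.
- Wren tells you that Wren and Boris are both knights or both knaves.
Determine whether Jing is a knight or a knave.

Jing is a knight.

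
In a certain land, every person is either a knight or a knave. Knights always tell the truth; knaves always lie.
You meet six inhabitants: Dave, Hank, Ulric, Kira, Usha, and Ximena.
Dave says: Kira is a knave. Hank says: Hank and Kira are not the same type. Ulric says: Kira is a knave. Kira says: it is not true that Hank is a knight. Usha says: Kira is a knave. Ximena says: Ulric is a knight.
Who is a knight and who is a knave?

Dave is a knight, so "Kira is a knave" must be true — and it is.
Since Hank is a knight, "Hank and Kira are not the same type" needs to be true, which holds.
Ulric is a knight; "Kira is a knave" is true, as required.
Kira is a knave; "it is not true that Hank is a knight" is false, as required.
Usha (knight): "Kira is a knave" — true. ✓
Since Ximena is a knight, "Ulric is a knight" needs to be true, which holds.

Knights: Dave, Hank, Ulric, Usha, and Ximena. Knaves: Kira.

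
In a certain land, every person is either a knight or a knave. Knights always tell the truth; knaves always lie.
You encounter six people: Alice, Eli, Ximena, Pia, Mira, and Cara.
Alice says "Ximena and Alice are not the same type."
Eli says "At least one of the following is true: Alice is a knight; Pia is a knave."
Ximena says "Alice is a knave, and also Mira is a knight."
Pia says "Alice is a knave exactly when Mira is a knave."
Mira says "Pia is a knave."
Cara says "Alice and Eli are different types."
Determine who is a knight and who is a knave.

Alice is a knave, Eli is a knave, Ximena is a knave, Pia is a knight, Mira is a knave, and Cara is a knave.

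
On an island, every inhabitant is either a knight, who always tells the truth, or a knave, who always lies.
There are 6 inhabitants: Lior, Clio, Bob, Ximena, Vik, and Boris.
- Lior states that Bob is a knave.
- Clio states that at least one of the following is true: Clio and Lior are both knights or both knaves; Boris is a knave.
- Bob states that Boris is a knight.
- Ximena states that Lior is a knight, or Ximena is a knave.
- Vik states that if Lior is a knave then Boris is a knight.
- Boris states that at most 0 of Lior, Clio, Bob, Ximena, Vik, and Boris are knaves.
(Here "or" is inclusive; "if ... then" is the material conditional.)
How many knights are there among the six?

4

The unique consistent assignment is Lior=knight, Clio=knight, Bob=knave, Ximena=knight, Vik=knight, Boris=knave.
That has 4 knights.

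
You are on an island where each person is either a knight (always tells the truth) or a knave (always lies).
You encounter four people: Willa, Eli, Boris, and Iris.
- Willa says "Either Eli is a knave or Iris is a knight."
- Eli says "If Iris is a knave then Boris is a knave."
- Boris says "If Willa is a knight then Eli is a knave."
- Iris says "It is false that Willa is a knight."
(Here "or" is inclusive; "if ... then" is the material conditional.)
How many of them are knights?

2

The unique consistent assignment is Willa=knight, Eli=knave, Boris=knight, Iris=knave.
That has 2 knights.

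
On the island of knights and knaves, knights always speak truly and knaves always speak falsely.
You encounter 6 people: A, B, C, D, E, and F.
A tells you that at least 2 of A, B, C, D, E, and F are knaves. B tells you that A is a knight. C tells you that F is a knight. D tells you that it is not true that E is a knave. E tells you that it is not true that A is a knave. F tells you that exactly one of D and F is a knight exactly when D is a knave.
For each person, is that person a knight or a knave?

A is a knight, B is a knight, C is a knave, D is a knight, E is a knight, and F is a knave.

Since A is a knight, "at least 2 of A, B, C, D, E, and F are knaves" needs to be True, which holds.
Since B is a knight, "A is a knight" needs to be True, which holds.
C (knave): "F is a knight" — False. ✓
D is a knight, and the claim "it is not true that E is a knave" is indeed True.
As a knight, E's statement "it is not true that A is a knave" should be True; it is.
F (knave): "exactly one of D and F is a knight exactly when D is a knave" — False. ✓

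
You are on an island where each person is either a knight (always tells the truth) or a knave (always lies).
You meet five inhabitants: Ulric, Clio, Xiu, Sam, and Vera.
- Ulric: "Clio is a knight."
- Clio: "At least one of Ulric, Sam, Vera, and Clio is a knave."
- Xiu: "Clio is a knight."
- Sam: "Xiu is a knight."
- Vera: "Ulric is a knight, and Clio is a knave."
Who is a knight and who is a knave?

Knights: Ulric, Clio, Xiu, and Sam. Knaves: Vera.

Ulric (knight): "Clio is a knight" — true. ✓
Clio is a knight, and the claim "at least one of Ulric, Sam, Vera, and Clio is a knave" is indeed true.
Xiu is a knight, so "Clio is a knight" must be true — and it is.
Sam is a knight, so "Xiu is a knight" must be true — and it is.
As a knave, Vera's statement "Ulric is a knight, and Clio is a knave" should be False; it is.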